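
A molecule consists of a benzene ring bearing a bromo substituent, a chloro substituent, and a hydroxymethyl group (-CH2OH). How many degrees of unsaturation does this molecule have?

4

Atom tally by fragment:
  benzene ring core → C:6 H:6
  (− 3 ring H displaced by substituents)
  + Br → Br:1
  + Cl → Cl:1
  + CH2OH → C:1 H:3 O:1
Element totals:
  C: 7
  H: 6
  Br: 1
  Cl: 1
  O: 1
Molecular formula: C7H6BrClO.
DoU = (2C + 2 + N − H − X) / 2 = (2·7 + 2 + 0 − 6 − 2) / 2 = 4.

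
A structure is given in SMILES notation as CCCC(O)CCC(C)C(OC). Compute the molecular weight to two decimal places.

174.28 g/mol

Atom tally by fragment:
  CH3 → C:1 H:3
  CH2 → C:1 H:2
  CH2 → C:1 H:2
  CH(OH) → C:1 H:2 O:1
  CH2 → C:1 H:2
  CH2 → C:1 H:2
  CH(CH3) → C:2 H:4
  CH2OCH3 → C:2 H:5 O:1
Element totals:
  C: 10
  H: 22
  O: 2
Molecular formula: C10H22O2.
  M = 10(12.011) + 22(1.008) + 2(15.999)
    = 120.110 + 22.176 + 31.998 = 174.284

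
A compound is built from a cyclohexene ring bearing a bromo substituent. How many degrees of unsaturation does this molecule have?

2

Atom tally by fragment:
  cyclohexene ring core → C:6 H:10
  (− 1 ring H displaced by substituents)
  + Br → Br:1
Element totals:
  C: 6
  H: 9
  Br: 1
Molecular formula: C6H9Br.
DoU = (2C + 2 + N − H − X) / 2 = (2·6 + 2 + 0 − 9 − 1) / 2 = 2.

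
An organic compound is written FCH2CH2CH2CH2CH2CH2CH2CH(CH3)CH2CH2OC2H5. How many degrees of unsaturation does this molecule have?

Element totals:
  C: 13
  H: 27
  F: 1
  O: 1
Molecular formula: C13H27FO.
DoU = (2C + 2 + N − H − X) / 2 = (2·13 + 2 + 0 − 27 − 1) / 2 = 0.

0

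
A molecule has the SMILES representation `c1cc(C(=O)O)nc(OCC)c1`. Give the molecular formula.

Atom tally by fragment:
  pyridine ring core → C:5 H:5 N:1
  (− 2 ring H displaced by substituents)
  + COOH → C:1 H:1 O:2
  + OC2H5 → C:2 H:5 O:1
Element totals:
  C: 8
  H: 9
  N: 1
  O: 3

C8H9NO3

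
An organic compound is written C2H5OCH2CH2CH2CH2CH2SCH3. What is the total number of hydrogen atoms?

Atom tally by fragment:
  C2H5OCH2 → C:3 H:7 O:1
  CH2 → C:1 H:2
  CH2 → C:1 H:2
  CH2 → C:1 H:2
  CH2SCH3 → C:2 H:5 S:1
Element totals:
  C: 8
  H: 18
  O: 1
  S: 1

18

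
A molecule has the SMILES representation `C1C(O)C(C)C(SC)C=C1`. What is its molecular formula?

Atom tally by fragment:
  cyclohexene ring core → C:6 H:10
  (− 3 ring H displaced by substituents)
  + OH → O:1 H:1
  + CH3 → C:1 H:3
  + SCH3 → C:1 H:3 S:1
Element totals:
  C: 8
  H: 14
  O: 1
  S: 1

C8H14OS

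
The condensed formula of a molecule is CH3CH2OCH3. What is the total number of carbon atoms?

Element totals:
  C: 3
  H: 8
  O: 1

3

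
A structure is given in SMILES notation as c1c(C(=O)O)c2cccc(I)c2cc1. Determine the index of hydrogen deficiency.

8

Atom tally by fragment:
  naphthalene ring system core → C:10 H:8
  (− 2 ring H displaced by substituents)
  + COOH → C:1 H:1 O:2
  + I → I:1
Element totals:
  C: 11
  H: 7
  I: 1
  O: 2
Molecular formula: C11H7IO2.
DoU = (2C + 2 + N − H − X) / 2 = (2·11 + 2 + 0 − 7 − 1) / 2 = 8.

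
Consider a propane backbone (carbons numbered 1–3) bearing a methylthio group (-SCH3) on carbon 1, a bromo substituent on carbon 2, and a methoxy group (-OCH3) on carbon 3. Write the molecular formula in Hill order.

Atom tally by fragment:
  CH3SCH2 → C:2 H:5 S:1
  CH(Br) → C:1 H:1 Br:1
  CH2OCH3 → C:2 H:5 O:1
Element totals:
  C: 5
  H: 11
  Br: 1
  O: 1
  S: 1

C5H11BrOS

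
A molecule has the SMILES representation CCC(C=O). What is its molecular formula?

C4H8O

Atom tally by fragment:
  CH3 → C:1 H:3
  CH2 → C:1 H:2
  CH2CHO → C:2 H:3 O:1
Element totals:
  C: 4
  H: 8
  O: 1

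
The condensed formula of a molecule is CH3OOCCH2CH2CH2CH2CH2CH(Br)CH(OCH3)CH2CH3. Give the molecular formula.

C12H23BrO3

Element totals:
  C: 12
  H: 23
  Br: 1
  O: 3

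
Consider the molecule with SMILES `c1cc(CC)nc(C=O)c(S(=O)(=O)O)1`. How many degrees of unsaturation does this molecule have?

Atom tally by fragment:
  pyridine ring core → C:5 H:5 N:1
  (− 3 ring H displaced by substituents)
  + C2H5 → C:2 H:5
  + CHO → C:1 H:1 O:1
  + SO3H → S:1 O:3 H:1
Element totals:
  C: 8
  H: 9
  N: 1
  O: 4
  S: 1
Molecular formula: C8H9NO4S.
DoU = (2C + 2 + N − H − X) / 2 = (2·8 + 2 + 1 − 9 − 0) / 2 = 5.

5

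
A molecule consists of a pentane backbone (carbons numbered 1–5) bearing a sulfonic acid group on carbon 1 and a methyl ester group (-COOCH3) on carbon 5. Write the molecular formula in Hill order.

C7H14O5S

Atom tally by fragment:
  HO3SCH2 → C:1 H:3 S:1 O:3
  CH2 → C:1 H:2
  CH2 → C:1 H:2
  CH2 → C:1 H:2
  CH2COOCH3 → C:3 H:5 O:2
Element totals:
  C: 7
  H: 14
  O: 5
  S: 1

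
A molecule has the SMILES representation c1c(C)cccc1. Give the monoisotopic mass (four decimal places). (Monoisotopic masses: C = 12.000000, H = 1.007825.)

Atom tally by fragment:
  benzene ring core → C:6 H:6
  (− 1 ring H displaced by substituents)
  + CH3 → C:1 H:3
Element totals:
  C: 7
  H: 8
Molecular formula: C7H8.
  M = 7(12.0) + 8(1.007825)
    = 84.000000 + 8.062600 = 92.062600

92.0626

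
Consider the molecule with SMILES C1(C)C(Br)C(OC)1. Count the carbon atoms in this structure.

Atom tally by fragment:
  cyclopropane ring core → C:3 H:6
  (− 3 ring H displaced by substituents)
  + CH3 → C:1 H:3
  + Br → Br:1
  + OCH3 → C:1 H:3 O:1
Element totals:
  C: 5
  H: 9
  Br: 1
  O: 1

5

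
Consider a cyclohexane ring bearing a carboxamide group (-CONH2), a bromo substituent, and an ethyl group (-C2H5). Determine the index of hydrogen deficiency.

2

Atom tally by fragment:
  cyclohexane ring core → C:6 H:12
  (− 3 ring H displaced by substituents)
  + CONH2 → C:1 H:2 O:1 N:1
  + Br → Br:1
  + C2H5 → C:2 H:5
Element totals:
  C: 9
  H: 16
  Br: 1
  N: 1
  O: 1
Molecular formula: C9H16BrNO.
DoU = (2C + 2 + N − H − X) / 2 = (2·9 + 2 + 1 − 16 − 1) / 2 = 2.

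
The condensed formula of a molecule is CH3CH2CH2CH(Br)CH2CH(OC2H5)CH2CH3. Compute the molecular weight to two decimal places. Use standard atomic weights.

Atom tally by fragment:
  CH3 → C:1 H:3
  CH2 → C:1 H:2
  CH2 → C:1 H:2
  CH(Br) → C:1 H:1 Br:1
  CH2 → C:1 H:2
  CH(OC2H5) → C:3 H:6 O:1
  CH2 → C:1 H:2
  CH3 → C:1 H:3
Element totals:
  C: 10
  H: 21
  Br: 1
  O: 1
Molecular formula: C10H21BrO.
  M = 10(12.011) + 21(1.008) + 79.904 + 15.999
    = 120.110 + 21.168 + 79.904 + 15.999 = 237.181

237.18 g/mol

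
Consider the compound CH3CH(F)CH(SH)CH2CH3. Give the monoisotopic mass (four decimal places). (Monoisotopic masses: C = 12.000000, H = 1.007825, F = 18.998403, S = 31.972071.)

122.0565

Element totals:
  C: 5
  H: 11
  F: 1
  S: 1
Molecular formula: C5H11FS.
  M = 5(12.0) + 11(1.007825) + 18.998403 + 31.972071
    = 60.000000 + 11.086075 + 18.998403 + 31.972071 = 122.056549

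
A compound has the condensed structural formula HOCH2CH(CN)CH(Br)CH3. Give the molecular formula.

Atom tally by fragment:
  HOCH2 → C:1 H:3 O:1
  CH(CN) → C:2 H:1 N:1
  CH(Br) → C:1 H:1 Br:1
  CH3 → C:1 H:3
Element totals:
  C: 5
  H: 8
  Br: 1
  N: 1
  O: 1

C5H8BrNO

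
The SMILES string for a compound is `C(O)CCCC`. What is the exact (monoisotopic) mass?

Atom tally by fragment:
  HOCH2 → C:1 H:3 O:1
  CH2 → C:1 H:2
  CH2 → C:1 H:2
  CH2 → C:1 H:2
  CH3 → C:1 H:3
Element totals:
  C: 5
  H: 12
  O: 1
Molecular formula: C5H12O.
  M = 5(12.0) + 12(1.007825) + 15.994915
    = 60.000000 + 12.093900 + 15.994915 = 88.088815

88.0888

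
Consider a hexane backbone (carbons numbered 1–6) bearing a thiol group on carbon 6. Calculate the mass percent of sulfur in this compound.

27.11%

Atom tally by fragment:
  CH3 → C:1 H:3
  CH2 → C:1 H:2
  CH2 → C:1 H:2
  CH2 → C:1 H:2
  CH2 → C:1 H:2
  CH2SH → C:1 H:3 S:1
Element totals:
  C: 6
  H: 14
  S: 1
Molecular formula: C6H14S.
Molar mass = 118.238 g/mol.
Mass from S: 1 × 32.06 = 32.060 g/mol.
%S = 32.060 / 118.238 × 100 = 27.11%.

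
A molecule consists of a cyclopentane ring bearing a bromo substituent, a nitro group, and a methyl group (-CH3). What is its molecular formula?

Atom tally by fragment:
  cyclopentane ring core → C:5 H:10
  (− 3 ring H displaced by substituents)
  + Br → Br:1
  + NO2 → N:1 O:2
  + CH3 → C:1 H:3
Element totals:
  C: 6
  H: 10
  Br: 1
  N: 1
  O: 2

C6H10BrNO2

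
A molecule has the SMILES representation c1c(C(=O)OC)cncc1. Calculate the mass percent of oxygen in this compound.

23.33%

Atom tally by fragment:
  pyridine ring core → C:5 H:5 N:1
  (− 1 ring H displaced by substituents)
  + COOCH3 → C:2 H:3 O:2
Element totals:
  C: 7
  H: 7
  N: 1
  O: 2
Molecular formula: C7H7NO2.
Molar mass = 137.138 g/mol.
Mass from O: 2 × 15.999 = 31.998 g/mol.
%O = 31.998 / 137.138 × 100 = 23.33%.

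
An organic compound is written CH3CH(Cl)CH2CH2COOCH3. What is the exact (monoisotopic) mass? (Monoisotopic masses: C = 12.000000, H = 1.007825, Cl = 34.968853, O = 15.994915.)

150.0448

Atom tally by fragment:
  CH3 → C:1 H:3
  CH(Cl) → C:1 H:1 Cl:1
  CH2 → C:1 H:2
  CH2COOCH3 → C:3 H:5 O:2
Element totals:
  C: 6
  H: 11
  Cl: 1
  O: 2
Molecular formula: C6H11ClO2.
  M = 6(12.0) + 11(1.007825) + 34.968853 + 2(15.994915)
    = 72.000000 + 11.086075 + 34.968853 + 31.989830 = 150.044758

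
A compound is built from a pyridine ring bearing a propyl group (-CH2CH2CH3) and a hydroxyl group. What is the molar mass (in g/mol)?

Atom tally by fragment:
  pyridine ring core → C:5 H:5 N:1
  (− 2 ring H displaced by substituents)
  + CH2CH2CH3 → C:3 H:7
  + OH → O:1 H:1
Element totals:
  C: 8
  H: 11
  N: 1
  O: 1
Molecular formula: C8H11NO.
  M = 8(12.011) + 11(1.008) + 14.007 + 15.999
    = 96.088 + 11.088 + 14.007 + 15.999 = 137.182

137.18 g/mol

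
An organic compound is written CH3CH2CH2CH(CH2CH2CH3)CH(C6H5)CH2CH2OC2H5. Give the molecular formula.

Atom tally by fragment:
  CH3 → C:1 H:3
  CH2 → C:1 H:2
  CH2 → C:1 H:2
  CH(CH2CH2CH3) → C:4 H:8
  CH(C6H5) → C:7 H:6
  CH2 → C:1 H:2
  CH2OC2H5 → C:3 H:7 O:1
Element totals:
  C: 18
  H: 30
  O: 1

C18H30O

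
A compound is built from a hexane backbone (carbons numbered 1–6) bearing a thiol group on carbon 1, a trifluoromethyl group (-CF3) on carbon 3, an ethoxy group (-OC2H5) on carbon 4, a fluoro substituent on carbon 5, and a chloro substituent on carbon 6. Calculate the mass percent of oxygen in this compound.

Atom tally by fragment:
  HSCH2 → C:1 H:3 S:1
  CH2 → C:1 H:2
  CH(CF3) → C:2 H:1 F:3
  CH(OC2H5) → C:3 H:6 O:1
  CH(F) → C:1 H:1 F:1
  CH2Cl → C:1 H:2 Cl:1
Element totals:
  C: 9
  H: 15
  Cl: 1
  F: 4
  O: 1
  S: 1
Molecular formula: C9H15ClF4OS.
Molar mass = 282.720 g/mol.
Mass from O: 1 × 15.999 = 15.999 g/mol.
%O = 15.999 / 282.720 × 100 = 5.66%.

5.66%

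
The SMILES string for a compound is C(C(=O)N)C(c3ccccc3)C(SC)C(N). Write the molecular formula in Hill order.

C12H18N2OS

Atom tally by fragment:
  H2NOCCH2 → C:2 H:4 O:1 N:1
  CH(C6H5) → C:7 H:6
  CH(SCH3) → C:2 H:4 S:1
  CH2NH2 → C:1 H:4 N:1
Element totals:
  C: 12
  H: 18
  N: 2
  O: 1
  S: 1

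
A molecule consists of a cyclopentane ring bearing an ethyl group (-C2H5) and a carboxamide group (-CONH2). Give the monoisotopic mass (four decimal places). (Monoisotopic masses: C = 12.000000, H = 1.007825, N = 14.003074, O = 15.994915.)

Atom tally by fragment:
  cyclopentane ring core → C:5 H:10
  (− 2 ring H displaced by substituents)
  + C2H5 → C:2 H:5
  + CONH2 → C:1 H:2 O:1 N:1
Element totals:
  C: 8
  H: 15
  N: 1
  O: 1
Molecular formula: C8H15NO.
  M = 8(12.0) + 15(1.007825) + 14.003074 + 15.994915
    = 96.000000 + 15.117375 + 14.003074 + 15.994915 = 141.115364

141.1154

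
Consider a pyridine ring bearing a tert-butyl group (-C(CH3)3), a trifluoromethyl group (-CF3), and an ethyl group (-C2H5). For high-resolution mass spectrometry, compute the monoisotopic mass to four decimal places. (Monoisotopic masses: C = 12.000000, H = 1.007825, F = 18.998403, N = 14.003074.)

Atom tally by fragment:
  pyridine ring core → C:5 H:5 N:1
  (− 3 ring H displaced by substituents)
  + C(CH3)3 → C:4 H:9
  + CF3 → C:1 F:3
  + C2H5 → C:2 H:5
Element totals:
  C: 12
  H: 16
  F: 3
  N: 1
Molecular formula: C12H16F3N.
  M = 12(12.0) + 16(1.007825) + 3(18.998403) + 14.003074
    = 144.000000 + 16.125200 + 56.995209 + 14.003074 = 231.123483

231.1235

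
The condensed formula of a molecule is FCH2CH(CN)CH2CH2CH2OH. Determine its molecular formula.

Element totals:
  C: 6
  H: 10
  F: 1
  N: 1
  O: 1

C6H10FNO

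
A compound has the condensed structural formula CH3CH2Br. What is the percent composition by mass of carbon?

Atom tally by fragment:
  CH3 → C:1 H:3
  CH2Br → C:1 H:2 Br:1
Element totals:
  C: 2
  H: 5
  Br: 1
Molecular formula: C2H5Br.
Molar mass = 108.966 g/mol.
Mass from C: 2 × 12.011 = 24.022 g/mol.
%C = 24.022 / 108.966 × 100 = 22.05%.

22.05%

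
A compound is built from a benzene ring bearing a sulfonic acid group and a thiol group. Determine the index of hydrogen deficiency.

Atom tally by fragment:
  benzene ring core → C:6 H:6
  (− 2 ring H displaced by substituents)
  + SO3H → S:1 O:3 H:1
  + SH → S:1 H:1
Element totals:
  C: 6
  H: 6
  O: 3
  S: 2
Molecular formula: C6H6O3S2.
DoU = (2C + 2 + N − H − X) / 2 = (2·6 + 2 + 0 − 6 − 0) / 2 = 4.

4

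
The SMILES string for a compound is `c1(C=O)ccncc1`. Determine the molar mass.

Atom tally by fragment:
  pyridine ring core → C:5 H:5 N:1
  (− 1 ring H displaced by substituents)
  + CHO → C:1 H:1 O:1
Element totals:
  C: 6
  H: 5
  N: 1
  O: 1
Molecular formula: C6H5NO.
  M = 6(12.011) + 5(1.008) + 14.007 + 15.999
    = 72.066 + 5.040 + 14.007 + 15.999 = 107.112

107.11 g/mol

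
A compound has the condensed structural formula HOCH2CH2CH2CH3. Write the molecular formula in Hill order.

Atom tally by fragment:
  HOCH2CH2 → C:2 H:5 O:1
  CH2 → C:1 H:2
  CH3 → C:1 H:3
Element totals:
  C: 4
  H: 10
  O: 1

C4H10O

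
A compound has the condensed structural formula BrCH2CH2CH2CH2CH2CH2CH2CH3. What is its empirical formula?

Atom tally by fragment:
  BrCH2 → C:1 H:2 Br:1
  CH2 → C:1 H:2
  CH2 → C:1 H:2
  CH2 → C:1 H:2
  CH2 → C:1 H:2
  CH2 → C:1 H:2
  CH2 → C:1 H:2
  CH3 → C:1 H:3
Element totals:
  C: 8
  H: 17
  Br: 1
Molecular formula: C8H17Br.
gcd of subscripts (1, 8, 17) = 1, so the empirical formula equals the molecular formula.

C8H17Br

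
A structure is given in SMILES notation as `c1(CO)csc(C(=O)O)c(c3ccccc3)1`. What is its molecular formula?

Atom tally by fragment:
  thiophene ring core → C:4 H:4 S:1
  (− 3 ring H displaced by substituents)
  + CH2OH → C:1 H:3 O:1
  + COOH → C:1 H:1 O:2
  + C6H5 → C:6 H:5
Element totals:
  C: 12
  H: 10
  O: 3
  S: 1

C12H10O3S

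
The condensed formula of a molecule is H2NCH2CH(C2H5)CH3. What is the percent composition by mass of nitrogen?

Atom tally by fragment:
  H2NCH2 → C:1 H:4 N:1
  CH(C2H5) → C:3 H:6
  CH3 → C:1 H:3
Element totals:
  C: 5
  H: 13
  N: 1
Molecular formula: C5H13N.
Molar mass = 87.166 g/mol.
Mass from N: 1 × 14.007 = 14.007 g/mol.
%N = 14.007 / 87.166 × 100 = 16.07%.

16.07%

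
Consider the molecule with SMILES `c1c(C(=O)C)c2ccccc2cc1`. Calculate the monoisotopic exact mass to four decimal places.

Atom tally by fragment:
  naphthalene ring system core → C:10 H:8
  (− 1 ring H displaced by substituents)
  + COCH3 → C:2 H:3 O:1
Element totals:
  C: 12
  H: 10
  O: 1
Molecular formula: C12H10O.
  M = 12(12.0) + 10(1.007825) + 15.994915
    = 144.000000 + 10.078250 + 15.994915 = 170.073165

170.0732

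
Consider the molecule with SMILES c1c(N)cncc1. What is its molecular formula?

Atom tally by fragment:
  pyridine ring core → C:5 H:5 N:1
  (− 1 ring H displaced by substituents)
  + NH2 → N:1 H:2
Element totals:
  C: 5
  H: 6
  N: 2

C5H6N2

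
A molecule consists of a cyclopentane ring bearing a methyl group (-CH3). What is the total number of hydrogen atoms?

Atom tally by fragment:
  cyclopentane ring core → C:5 H:10
  (− 1 ring H displaced by substituents)
  + CH3 → C:1 H:3
Element totals:
  C: 6
  H: 12

12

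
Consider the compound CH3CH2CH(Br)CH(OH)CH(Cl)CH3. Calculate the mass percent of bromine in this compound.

Atom tally by fragment:
  CH3 → C:1 H:3
  CH2 → C:1 H:2
  CH(Br) → C:1 H:1 Br:1
  CH(OH) → C:1 H:2 O:1
  CH(Cl) → C:1 H:1 Cl:1
  CH3 → C:1 H:3
Element totals:
  C: 6
  H: 12
  Br: 1
  Cl: 1
  O: 1
Molecular formula: C6H12BrClO.
Molar mass = 215.515 g/mol.
Mass from Br: 1 × 79.904 = 79.904 g/mol.
%Br = 79.904 / 215.515 × 100 = 37.08%.

37.08%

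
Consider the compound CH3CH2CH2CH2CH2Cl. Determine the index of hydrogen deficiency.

Element totals:
  C: 5
  H: 11
  Cl: 1
Molecular formula: C5H11Cl.
DoU = (2C + 2 + N − H − X) / 2 = (2·5 + 2 + 0 − 11 − 1) / 2 = 0.

0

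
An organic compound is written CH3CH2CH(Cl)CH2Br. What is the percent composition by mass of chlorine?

Atom tally by fragment:
  CH3 → C:1 H:3
  CH2 → C:1 H:2
  CH(Cl) → C:1 H:1 Cl:1
  CH2Br → C:1 H:2 Br:1
Element totals:
  C: 4
  H: 8
  Br: 1
  Cl: 1
Molecular formula: C4H8BrCl.
Molar mass = 171.462 g/mol.
Mass from Cl: 1 × 35.45 = 35.450 g/mol.
%Cl = 35.450 / 171.462 × 100 = 20.68%.

20.68%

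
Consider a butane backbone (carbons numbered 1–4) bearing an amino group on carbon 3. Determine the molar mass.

Atom tally by fragment:
  CH3 → C:1 H:3
  CH2 → C:1 H:2
  CH(NH2) → C:1 H:3 N:1
  CH3 → C:1 H:3
Element totals:
  C: 4
  H: 11
  N: 1
Molecular formula: C4H11N.
  M = 4(12.011) + 11(1.008) + 14.007
    = 48.044 + 11.088 + 14.007 = 73.139

73.14 g/mol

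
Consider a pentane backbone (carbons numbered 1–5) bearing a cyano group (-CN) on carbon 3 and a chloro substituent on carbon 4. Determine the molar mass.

131.60 g/mol

Atom tally by fragment:
  CH3 → C:1 H:3
  CH2 → C:1 H:2
  CH(CN) → C:2 H:1 N:1
  CH(Cl) → C:1 H:1 Cl:1
  CH3 → C:1 H:3
Element totals:
  C: 6
  H: 10
  Cl: 1
  N: 1
Molecular formula: C6H10ClN.
  M = 6(12.011) + 10(1.008) + 35.45 + 14.007
    = 72.066 + 10.080 + 35.450 + 14.007 = 131.603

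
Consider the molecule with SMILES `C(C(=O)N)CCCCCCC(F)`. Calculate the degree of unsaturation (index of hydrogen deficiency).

Atom tally by fragment:
  H2NOCCH2 → C:2 H:4 O:1 N:1
  CH2 → C:1 H:2
  CH2 → C:1 H:2
  CH2 → C:1 H:2
  CH2 → C:1 H:2
  CH2 → C:1 H:2
  CH2 → C:1 H:2
  CH2F → C:1 H:2 F:1
Element totals:
  C: 9
  H: 18
  F: 1
  N: 1
  O: 1
Molecular formula: C9H18FNO.
DoU = (2C + 2 + N − H − X) / 2 = (2·9 + 2 + 1 − 18 − 1) / 2 = 1.

1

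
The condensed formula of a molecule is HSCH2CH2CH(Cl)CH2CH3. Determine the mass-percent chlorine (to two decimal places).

Atom tally by fragment:
  HSCH2 → C:1 H:3 S:1
  CH2 → C:1 H:2
  CH(Cl) → C:1 H:1 Cl:1
  CH2 → C:1 H:2
  CH3 → C:1 H:3
Element totals:
  C: 5
  H: 11
  Cl: 1
  S: 1
Molecular formula: C5H11ClS.
Molar mass = 138.653 g/mol.
Mass from Cl: 1 × 35.45 = 35.450 g/mol.
%Cl = 35.450 / 138.653 × 100 = 25.57%.

25.57%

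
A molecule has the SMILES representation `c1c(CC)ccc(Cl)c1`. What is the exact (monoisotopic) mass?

140.0393

Atom tally by fragment:
  benzene ring core → C:6 H:6
  (− 2 ring H displaced by substituents)
  + C2H5 → C:2 H:5
  + Cl → Cl:1
Element totals:
  C: 8
  H: 9
  Cl: 1
Molecular formula: C8H9Cl.
  M = 8(12.0) + 9(1.007825) + 34.968853
    = 96.000000 + 9.070425 + 34.968853 = 140.039278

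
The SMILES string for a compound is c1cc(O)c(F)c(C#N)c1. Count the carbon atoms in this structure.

7

Atom tally by fragment:
  benzene ring core → C:6 H:6
  (− 3 ring H displaced by substituents)
  + OH → O:1 H:1
  + F → F:1
  + CN → C:1 N:1
Element totals:
  C: 7
  H: 4
  F: 1
  N: 1
  O: 1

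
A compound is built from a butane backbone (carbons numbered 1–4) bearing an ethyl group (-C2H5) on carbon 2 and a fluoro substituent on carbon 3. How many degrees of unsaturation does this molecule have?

0

Atom tally by fragment:
  CH3 → C:1 H:3
  CH(C2H5) → C:3 H:6
  CH(F) → C:1 H:1 F:1
  CH3 → C:1 H:3
Element totals:
  C: 6
  H: 13
  F: 1
Molecular formula: C6H13F.
DoU = (2C + 2 + N − H − X) / 2 = (2·6 + 2 + 0 − 13 − 1) / 2 = 0.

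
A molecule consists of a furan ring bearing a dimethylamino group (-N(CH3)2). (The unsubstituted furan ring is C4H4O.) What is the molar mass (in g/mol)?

111.14 g/mol

Atom tally by fragment:
  furan ring core → C:4 H:4 O:1
  (− 1 ring H displaced by substituents)
  + N(CH3)2 → N:1 C:2 H:6
Element totals:
  C: 6
  H: 9
  N: 1
  O: 1
Molecular formula: C6H9NO.
  M = 6(12.011) + 9(1.008) + 14.007 + 15.999
    = 72.066 + 9.072 + 14.007 + 15.999 = 111.144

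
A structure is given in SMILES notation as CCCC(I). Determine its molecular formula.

Atom tally by fragment:
  CH3 → C:1 H:3
  CH2 → C:1 H:2
  CH2 → C:1 H:2
  CH2I → C:1 H:2 I:1
Element totals:
  C: 4
  H: 9
  I: 1

C4H9I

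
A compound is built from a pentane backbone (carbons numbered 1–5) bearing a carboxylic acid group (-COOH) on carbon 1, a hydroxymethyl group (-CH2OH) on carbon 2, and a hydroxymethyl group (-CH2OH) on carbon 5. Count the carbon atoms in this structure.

8

Atom tally by fragment:
  HOOCCH2 → C:2 H:3 O:2
  CH(CH2OH) → C:2 H:4 O:1
  CH2 → C:1 H:2
  CH2 → C:1 H:2
  CH2CH2OH → C:2 H:5 O:1
Element totals:
  C: 8
  H: 16
  O: 4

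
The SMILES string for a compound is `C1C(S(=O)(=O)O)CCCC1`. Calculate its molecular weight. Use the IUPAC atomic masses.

164.22 g/mol

Atom tally by fragment:
  cyclohexane ring core → C:6 H:12
  (− 1 ring H displaced by substituents)
  + SO3H → S:1 O:3 H:1
Element totals:
  C: 6
  H: 12
  O: 3
  S: 1
Molecular formula: C6H12O3S.
  M = 6(12.011) + 12(1.008) + 3(15.999) + 32.06
    = 72.066 + 12.096 + 47.997 + 32.060 = 164.219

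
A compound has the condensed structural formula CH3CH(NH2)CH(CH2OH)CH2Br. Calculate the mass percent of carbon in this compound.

32.99%

Element totals:
  C: 5
  H: 12
  Br: 1
  N: 1
  O: 1
Molecular formula: C5H12BrNO.
Molar mass = 182.061 g/mol.
Mass from C: 5 × 12.011 = 60.055 g/mol.
%C = 60.055 / 182.061 × 100 = 32.99%.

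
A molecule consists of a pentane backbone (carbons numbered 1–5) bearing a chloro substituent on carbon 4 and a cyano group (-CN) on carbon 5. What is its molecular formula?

C6H10ClN

Atom tally by fragment:
  CH3 → C:1 H:3
  CH2 → C:1 H:2
  CH2 → C:1 H:2
  CH(Cl) → C:1 H:1 Cl:1
  CH2CN → C:2 H:2 N:1
Element totals:
  C: 6
  H: 10
  Cl: 1
  N: 1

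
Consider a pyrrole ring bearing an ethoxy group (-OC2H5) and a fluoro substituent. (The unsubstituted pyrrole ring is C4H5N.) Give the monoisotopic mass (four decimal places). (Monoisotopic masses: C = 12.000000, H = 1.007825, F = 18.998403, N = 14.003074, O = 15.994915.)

129.0590

Atom tally by fragment:
  pyrrole ring core → C:4 H:5 N:1
  (− 2 ring H displaced by substituents)
  + OC2H5 → C:2 H:5 O:1
  + F → F:1
Element totals:
  C: 6
  H: 8
  F: 1
  N: 1
  O: 1
Molecular formula: C6H8FNO.
  M = 6(12.0) + 8(1.007825) + 18.998403 + 14.003074 + 15.994915
    = 72.000000 + 8.062600 + 18.998403 + 14.003074 + 15.994915 = 129.058992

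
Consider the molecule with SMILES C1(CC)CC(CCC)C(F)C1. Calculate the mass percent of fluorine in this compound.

12.00%

Atom tally by fragment:
  cyclopentane ring core → C:5 H:10
  (− 3 ring H displaced by substituents)
  + C2H5 → C:2 H:5
  + CH2CH2CH3 → C:3 H:7
  + F → F:1
Element totals:
  C: 10
  H: 19
  F: 1
Molecular formula: C10H19F.
Molar mass = 158.260 g/mol.
Mass from F: 1 × 18.998 = 18.998 g/mol.
%F = 18.998 / 158.260 × 100 = 12.00%.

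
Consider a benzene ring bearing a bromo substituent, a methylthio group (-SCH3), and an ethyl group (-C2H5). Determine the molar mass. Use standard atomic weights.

Atom tally by fragment:
  benzene ring core → C:6 H:6
  (− 3 ring H displaced by substituents)
  + Br → Br:1
  + SCH3 → C:1 H:3 S:1
  + C2H5 → C:2 H:5
Element totals:
  C: 9
  H: 11
  Br: 1
  S: 1
Molecular formula: C9H11BrS.
  M = 9(12.011) + 11(1.008) + 79.904 + 32.06
    = 108.099 + 11.088 + 79.904 + 32.060 = 231.151

231.15 g/mol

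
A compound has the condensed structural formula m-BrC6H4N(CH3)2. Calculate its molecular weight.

Atom tally by fragment:
  benzene ring core → C:6 H:6
  (− 2 ring H displaced by substituents)
  + Br → Br:1
  + N(CH3)2 → N:1 C:2 H:6
Element totals:
  C: 8
  H: 10
  Br: 1
  N: 1
Molecular formula: C8H10BrN.
  M = 8(12.011) + 10(1.008) + 79.904 + 14.007
    = 96.088 + 10.080 + 79.904 + 14.007 = 200.079

200.08 g/mol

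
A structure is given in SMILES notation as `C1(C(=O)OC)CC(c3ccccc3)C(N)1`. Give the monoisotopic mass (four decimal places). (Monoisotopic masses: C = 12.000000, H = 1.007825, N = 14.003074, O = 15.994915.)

Atom tally by fragment:
  cyclobutane ring core → C:4 H:8
  (− 3 ring H displaced by substituents)
  + COOCH3 → C:2 H:3 O:2
  + C6H5 → C:6 H:5
  + NH2 → N:1 H:2
Element totals:
  C: 12
  H: 15
  N: 1
  O: 2
Molecular formula: C12H15NO2.
  M = 12(12.0) + 15(1.007825) + 14.003074 + 2(15.994915)
    = 144.000000 + 15.117375 + 14.003074 + 31.989830 = 205.110279

205.1103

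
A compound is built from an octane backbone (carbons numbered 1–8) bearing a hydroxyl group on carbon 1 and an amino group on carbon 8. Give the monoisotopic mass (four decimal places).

Atom tally by fragment:
  HOCH2 → C:1 H:3 O:1
  CH2 → C:1 H:2
  CH2 → C:1 H:2
  CH2 → C:1 H:2
  CH2 → C:1 H:2
  CH2 → C:1 H:2
  CH2 → C:1 H:2
  CH2NH2 → C:1 H:4 N:1
Element totals:
  C: 8
  H: 19
  N: 1
  O: 1
Molecular formula: C8H19NO.
  M = 8(12.0) + 19(1.007825) + 14.003074 + 15.994915
    = 96.000000 + 19.148675 + 14.003074 + 15.994915 = 145.146664

145.1467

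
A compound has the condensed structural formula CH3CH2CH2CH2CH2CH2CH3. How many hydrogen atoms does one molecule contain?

16

Atom tally by fragment:
  CH3 → C:1 H:3
  CH2 → C:1 H:2
  CH2 → C:1 H:2
  CH2 → C:1 H:2
  CH2 → C:1 H:2
  CH2 → C:1 H:2
  CH3 → C:1 H:3
Element totals:
  C: 7
  H: 16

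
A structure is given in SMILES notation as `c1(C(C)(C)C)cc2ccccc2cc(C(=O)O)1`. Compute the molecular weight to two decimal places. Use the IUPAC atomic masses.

Atom tally by fragment:
  naphthalene ring system core → C:10 H:8
  (− 2 ring H displaced by substituents)
  + C(CH3)3 → C:4 H:9
  + COOH → C:1 H:1 O:2
Element totals:
  C: 15
  H: 16
  O: 2
Molecular formula: C15H16O2.
  M = 15(12.011) + 16(1.008) + 2(15.999)
    = 180.165 + 16.128 + 31.998 = 228.291

228.29 g/mol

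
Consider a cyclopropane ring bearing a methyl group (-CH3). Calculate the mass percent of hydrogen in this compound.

Atom tally by fragment:
  cyclopropane ring core → C:3 H:6
  (− 1 ring H displaced by substituents)
  + CH3 → C:1 H:3
Element totals:
  C: 4
  H: 8
Molecular formula: C4H8.
Molar mass = 56.108 g/mol.
Mass from H: 8 × 1.008 = 8.064 g/mol.
%H = 8.064 / 56.108 × 100 = 14.37%.

14.37%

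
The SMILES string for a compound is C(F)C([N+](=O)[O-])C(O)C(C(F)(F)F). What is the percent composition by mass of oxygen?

23.40%

Atom tally by fragment:
  FCH2 → C:1 H:2 F:1
  CH(NO2) → C:1 H:1 N:1 O:2
  CH(OH) → C:1 H:2 O:1
  CH2CF3 → C:2 H:2 F:3
Element totals:
  C: 5
  H: 7
  F: 4
  N: 1
  O: 3
Molecular formula: C5H7F4NO3.
Molar mass = 205.107 g/mol.
Mass from O: 3 × 15.999 = 47.997 g/mol.
%O = 47.997 / 205.107 × 100 = 23.40%.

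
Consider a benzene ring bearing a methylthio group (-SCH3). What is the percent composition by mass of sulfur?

Atom tally by fragment:
  benzene ring core → C:6 H:6
  (− 1 ring H displaced by substituents)
  + SCH3 → C:1 H:3 S:1
Element totals:
  C: 7
  H: 8
  S: 1
Molecular formula: C7H8S.
Molar mass = 124.201 g/mol.
Mass from S: 1 × 32.06 = 32.060 g/mol.
%S = 32.060 / 124.201 × 100 = 25.81%.

25.81%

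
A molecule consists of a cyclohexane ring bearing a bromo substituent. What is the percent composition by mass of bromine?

Atom tally by fragment:
  cyclohexane ring core → C:6 H:12
  (− 1 ring H displaced by substituents)
  + Br → Br:1
Element totals:
  C: 6
  H: 11
  Br: 1
Molecular formula: C6H11Br.
Molar mass = 163.058 g/mol.
Mass from Br: 1 × 79.904 = 79.904 g/mol.
%Br = 79.904 / 163.058 × 100 = 49.00%.

49.00%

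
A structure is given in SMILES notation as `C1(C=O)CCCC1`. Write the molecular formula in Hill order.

C6H10O

Atom tally by fragment:
  cyclopentane ring core → C:5 H:10
  (− 1 ring H displaced by substituents)
  + CHO → C:1 H:1 O:1
Element totals:
  C: 6
  H: 10
  O: 1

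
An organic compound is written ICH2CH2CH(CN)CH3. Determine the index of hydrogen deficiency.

2

Atom tally by fragment:
  ICH2 → C:1 H:2 I:1
  CH2 → C:1 H:2
  CH(CN) → C:2 H:1 N:1
  CH3 → C:1 H:3
Element totals:
  C: 5
  H: 8
  I: 1
  N: 1
Molecular formula: C5H8IN.
DoU = (2C + 2 + N − H − X) / 2 = (2·5 + 2 + 1 − 8 − 1) / 2 = 2.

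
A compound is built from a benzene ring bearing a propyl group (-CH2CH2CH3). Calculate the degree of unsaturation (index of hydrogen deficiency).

Atom tally by fragment:
  benzene ring core → C:6 H:6
  (− 1 ring H displaced by substituents)
  + CH2CH2CH3 → C:3 H:7
Element totals:
  C: 9
  H: 12
Molecular formula: C9H12.
DoU = (2C + 2 + N − H − X) / 2 = (2·9 + 2 + 0 − 12 − 0) / 2 = 4.

4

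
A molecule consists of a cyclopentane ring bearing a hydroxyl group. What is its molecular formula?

Atom tally by fragment:
  cyclopentane ring core → C:5 H:10
  (− 1 ring H displaced by substituents)
  + OH → O:1 H:1
Element totals:
  C: 5
  H: 10
  O: 1

C5H10O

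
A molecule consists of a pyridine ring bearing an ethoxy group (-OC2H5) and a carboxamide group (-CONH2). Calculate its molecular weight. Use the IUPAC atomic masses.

Atom tally by fragment:
  pyridine ring core → C:5 H:5 N:1
  (− 2 ring H displaced by substituents)
  + OC2H5 → C:2 H:5 O:1
  + CONH2 → C:1 H:2 O:1 N:1
Element totals:
  C: 8
  H: 10
  N: 2
  O: 2
Molecular formula: C8H10N2O2.
  M = 8(12.011) + 10(1.008) + 2(14.007) + 2(15.999)
    = 96.088 + 10.080 + 28.014 + 31.998 = 166.180

166.18 g/mol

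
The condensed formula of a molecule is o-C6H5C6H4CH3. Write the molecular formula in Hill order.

C13H12

Atom tally by fragment:
  benzene ring core → C:6 H:6
  (− 2 ring H displaced by substituents)
  + C6H5 → C:6 H:5
  + CH3 → C:1 H:3
Element totals:
  C: 13
  H: 12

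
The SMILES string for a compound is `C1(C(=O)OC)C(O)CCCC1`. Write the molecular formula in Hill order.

C8H14O3

Atom tally by fragment:
  cyclohexane ring core → C:6 H:12
  (− 2 ring H displaced by substituents)
  + COOCH3 → C:2 H:3 O:2
  + OH → O:1 H:1
Element totals:
  C: 8
  H: 14
  O: 3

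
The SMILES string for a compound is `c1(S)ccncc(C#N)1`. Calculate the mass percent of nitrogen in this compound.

20.57%

Atom tally by fragment:
  pyridine ring core → C:5 H:5 N:1
  (− 2 ring H displaced by substituents)
  + SH → S:1 H:1
  + CN → C:1 N:1
Element totals:
  C: 6
  H: 4
  N: 2
  S: 1
Molecular formula: C6H4N2S.
Molar mass = 136.172 g/mol.
Mass from N: 2 × 14.007 = 28.014 g/mol.
%N = 28.014 / 136.172 × 100 = 20.57%.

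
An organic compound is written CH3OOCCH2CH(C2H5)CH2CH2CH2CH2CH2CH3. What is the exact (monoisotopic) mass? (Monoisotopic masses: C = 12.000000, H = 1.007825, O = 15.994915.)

200.1776

Element totals:
  C: 12
  H: 24
  O: 2
Molecular formula: C12H24O2.
  M = 12(12.0) + 24(1.007825) + 2(15.994915)
    = 144.000000 + 24.187800 + 31.989830 = 200.177630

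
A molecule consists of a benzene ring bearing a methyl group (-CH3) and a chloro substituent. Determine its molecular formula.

C7H7Cl

Atom tally by fragment:
  benzene ring core → C:6 H:6
  (− 2 ring H displaced by substituents)
  + CH3 → C:1 H:3
  + Cl → Cl:1
Element totals:
  C: 7
  H: 7
  Cl: 1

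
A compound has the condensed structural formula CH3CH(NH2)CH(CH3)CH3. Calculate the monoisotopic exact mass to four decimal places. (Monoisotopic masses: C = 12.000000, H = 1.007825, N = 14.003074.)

Element totals:
  C: 5
  H: 13
  N: 1
Molecular formula: C5H13N.
  M = 5(12.0) + 13(1.007825) + 14.003074
    = 60.000000 + 13.101725 + 14.003074 = 87.104799

87.1048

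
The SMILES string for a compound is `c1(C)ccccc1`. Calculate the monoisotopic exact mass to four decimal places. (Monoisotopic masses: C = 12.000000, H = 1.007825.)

Atom tally by fragment:
  benzene ring core → C:6 H:6
  (− 1 ring H displaced by substituents)
  + CH3 → C:1 H:3
Element totals:
  C: 7
  H: 8
Molecular formula: C7H8.
  M = 7(12.0) + 8(1.007825)
    = 84.000000 + 8.062600 = 92.062600

92.0626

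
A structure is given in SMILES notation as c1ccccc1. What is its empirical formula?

CH

Atom tally by fragment:
  benzene ring core → C:6 H:6
Element totals:
  C: 6
  H: 6
Molecular formula: C6H6.
gcd of subscripts = 6; dividing each by 6:
  C: 6/6 = 1
  H: 6/6 = 1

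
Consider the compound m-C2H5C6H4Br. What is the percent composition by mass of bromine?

43.18%

Element totals:
  C: 8
  H: 9
  Br: 1
Molecular formula: C8H9Br.
Molar mass = 185.064 g/mol.
Mass from Br: 1 × 79.904 = 79.904 g/mol.
%Br = 79.904 / 185.064 × 100 = 43.18%.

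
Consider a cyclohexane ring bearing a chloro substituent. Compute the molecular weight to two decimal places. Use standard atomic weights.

Atom tally by fragment:
  cyclohexane ring core → C:6 H:12
  (− 1 ring H displaced by substituents)
  + Cl → Cl:1
Element totals:
  C: 6
  H: 11
  Cl: 1
Molecular formula: C6H11Cl.
  M = 6(12.011) + 11(1.008) + 35.45
    = 72.066 + 11.088 + 35.450 = 118.604

118.60 g/mol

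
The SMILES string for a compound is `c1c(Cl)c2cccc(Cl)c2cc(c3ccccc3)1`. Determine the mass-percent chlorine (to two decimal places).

25.96%

Atom tally by fragment:
  naphthalene ring system core → C:10 H:8
  (− 3 ring H displaced by substituents)
  + Cl → Cl:1
  + Cl → Cl:1
  + C6H5 → C:6 H:5
Element totals:
  C: 16
  H: 10
  Cl: 2
Molecular formula: C16H10Cl2.
Molar mass = 273.156 g/mol.
Mass from Cl: 2 × 35.45 = 70.900 g/mol.
%Cl = 70.900 / 273.156 × 100 = 25.96%.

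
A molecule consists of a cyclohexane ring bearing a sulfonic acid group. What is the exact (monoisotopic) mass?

164.0507

Atom tally by fragment:
  cyclohexane ring core → C:6 H:12
  (− 1 ring H displaced by substituents)
  + SO3H → S:1 O:3 H:1
Element totals:
  C: 6
  H: 12
  O: 3
  S: 1
Molecular formula: C6H12O3S.
  M = 6(12.0) + 12(1.007825) + 3(15.994915) + 31.972071
    = 72.000000 + 12.093900 + 47.984745 + 31.972071 = 164.050716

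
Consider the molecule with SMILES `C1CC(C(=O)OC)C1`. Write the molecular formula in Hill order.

C6H10O2

Atom tally by fragment:
  cyclobutane ring core → C:4 H:8
  (− 1 ring H displaced by substituents)
  + COOCH3 → C:2 H:3 O:2
Element totals:
  C: 6
  H: 10
  O: 2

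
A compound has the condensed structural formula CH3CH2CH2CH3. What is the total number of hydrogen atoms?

10

Atom tally by fragment:
  CH3 → C:1 H:3
  CH2 → C:1 H:2
  CH2 → C:1 H:2
  CH3 → C:1 H:3
Element totals:
  C: 4
  H: 10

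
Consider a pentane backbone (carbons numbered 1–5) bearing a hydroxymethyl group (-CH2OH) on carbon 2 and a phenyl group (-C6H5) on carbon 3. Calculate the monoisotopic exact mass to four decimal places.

178.1358

Atom tally by fragment:
  CH3 → C:1 H:3
  CH(CH2OH) → C:2 H:4 O:1
  CH(C6H5) → C:7 H:6
  CH2 → C:1 H:2
  CH3 → C:1 H:3
Element totals:
  C: 12
  H: 18
  O: 1
Molecular formula: C12H18O.
  M = 12(12.0) + 18(1.007825) + 15.994915
    = 144.000000 + 18.140850 + 15.994915 = 178.135765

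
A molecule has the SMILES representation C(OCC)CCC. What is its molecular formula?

C6H14O

Atom tally by fragment:
  C2H5OCH2 → C:3 H:7 O:1
  CH2 → C:1 H:2
  CH2 → C:1 H:2
  CH3 → C:1 H:3
Element totals:
  C: 6
  H: 14
  O: 1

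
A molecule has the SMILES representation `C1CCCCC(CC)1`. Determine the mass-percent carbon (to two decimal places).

Atom tally by fragment:
  cyclohexane ring core → C:6 H:12
  (− 1 ring H displaced by substituents)
  + C2H5 → C:2 H:5
Element totals:
  C: 8
  H: 16
Molecular formula: C8H16.
Molar mass = 112.216 g/mol.
Mass from C: 8 × 12.011 = 96.088 g/mol.
%C = 96.088 / 112.216 × 100 = 85.63%.

85.63%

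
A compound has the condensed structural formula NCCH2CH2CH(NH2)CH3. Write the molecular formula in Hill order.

Atom tally by fragment:
  NCCH2 → C:2 H:2 N:1
  CH2 → C:1 H:2
  CH(NH2) → C:1 H:3 N:1
  CH3 → C:1 H:3
Element totals:
  C: 5
  H: 10
  N: 2

C5H10N2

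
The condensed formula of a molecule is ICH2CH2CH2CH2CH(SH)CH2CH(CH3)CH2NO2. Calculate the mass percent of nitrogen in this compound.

4.23%

Element totals:
  C: 9
  H: 18
  I: 1
  N: 1
  O: 2
  S: 1
Molecular formula: C9H18INO2S.
Molar mass = 331.212 g/mol.
Mass from N: 1 × 14.007 = 14.007 g/mol.
%N = 14.007 / 331.212 × 100 = 4.23%.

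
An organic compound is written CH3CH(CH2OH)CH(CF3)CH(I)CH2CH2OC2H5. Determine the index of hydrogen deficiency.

0

Element totals:
  C: 10
  H: 18
  F: 3
  I: 1
  O: 2
Molecular formula: C10H18F3IO2.
DoU = (2C + 2 + N − H − X) / 2 = (2·10 + 2 + 0 − 18 − 4) / 2 = 0.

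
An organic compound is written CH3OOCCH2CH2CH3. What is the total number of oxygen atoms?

2

Atom tally by fragment:
  CH3OOCCH2 → C:3 H:5 O:2
  CH2 → C:1 H:2
  CH3 → C:1 H:3
Element totals:
  C: 5
  H: 10
  O: 2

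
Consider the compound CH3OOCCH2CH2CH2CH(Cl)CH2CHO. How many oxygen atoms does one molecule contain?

Atom tally by fragment:
  CH3OOCCH2 → C:3 H:5 O:2
  CH2 → C:1 H:2
  CH2 → C:1 H:2
  CH(Cl) → C:1 H:1 Cl:1
  CH2CHO → C:2 H:3 O:1
Element totals:
  C: 8
  H: 13
  Cl: 1
  O: 3

3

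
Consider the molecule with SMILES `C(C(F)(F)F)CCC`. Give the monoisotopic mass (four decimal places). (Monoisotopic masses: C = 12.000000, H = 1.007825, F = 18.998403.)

126.0656

Atom tally by fragment:
  F3CCH2 → C:2 H:2 F:3
  CH2 → C:1 H:2
  CH2 → C:1 H:2
  CH3 → C:1 H:3
Element totals:
  C: 5
  H: 9
  F: 3
Molecular formula: C5H9F3.
  M = 5(12.0) + 9(1.007825) + 3(18.998403)
    = 60.000000 + 9.070425 + 56.995209 = 126.065634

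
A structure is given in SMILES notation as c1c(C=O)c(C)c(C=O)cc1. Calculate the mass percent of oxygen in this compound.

Atom tally by fragment:
  benzene ring core → C:6 H:6
  (− 3 ring H displaced by substituents)
  + CHO → C:1 H:1 O:1
  + CH3 → C:1 H:3
  + CHO → C:1 H:1 O:1
Element totals:
  C: 9
  H: 8
  O: 2
Molecular formula: C9H8O2.
Molar mass = 148.161 g/mol.
Mass from O: 2 × 15.999 = 31.998 g/mol.
%O = 31.998 / 148.161 × 100 = 21.60%.

21.60%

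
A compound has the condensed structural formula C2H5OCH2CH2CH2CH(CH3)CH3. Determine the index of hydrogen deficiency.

Element totals:
  C: 8
  H: 18
  O: 1
Molecular formula: C8H18O.
DoU = (2C + 2 + N − H − X) / 2 = (2·8 + 2 + 0 − 18 − 0) / 2 = 0.

0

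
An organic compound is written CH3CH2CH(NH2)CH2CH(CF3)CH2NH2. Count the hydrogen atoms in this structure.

Element totals:
  C: 7
  H: 15
  F: 3
  N: 2

15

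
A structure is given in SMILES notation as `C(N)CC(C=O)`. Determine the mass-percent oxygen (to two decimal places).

Atom tally by fragment:
  H2NCH2 → C:1 H:4 N:1
  CH2 → C:1 H:2
  CH2CHO → C:2 H:3 O:1
Element totals:
  C: 4
  H: 9
  N: 1
  O: 1
Molecular formula: C4H9NO.
Molar mass = 87.122 g/mol.
Mass from O: 1 × 15.999 = 15.999 g/mol.
%O = 15.999 / 87.122 × 100 = 18.36%.

18.36%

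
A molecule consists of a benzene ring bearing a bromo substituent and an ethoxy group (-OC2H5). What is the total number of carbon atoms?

Atom tally by fragment:
  benzene ring core → C:6 H:6
  (− 2 ring H displaced by substituents)
  + Br → Br:1
  + OC2H5 → C:2 H:5 O:1
Element totals:
  C: 8
  H: 9
  Br: 1
  O: 1

8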